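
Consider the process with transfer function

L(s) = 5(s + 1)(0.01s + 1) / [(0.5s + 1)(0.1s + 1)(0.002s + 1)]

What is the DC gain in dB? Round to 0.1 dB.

L(0) = 5 · 1 / 1 = 5
20 log₁₀(5) ≈ 13.98 dB

14.0 dB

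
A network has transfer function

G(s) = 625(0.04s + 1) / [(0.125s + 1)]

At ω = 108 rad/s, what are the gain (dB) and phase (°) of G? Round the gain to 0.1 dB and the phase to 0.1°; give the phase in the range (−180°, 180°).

46.2 dB, -8.8°

At ω = 108 rad/s:
zero (1 + j108·0.04) = 1 + j4.32 → |·| ≈ 4.4342, ∠ ≈ 76.97°
pole (1 + j108·0.125) = 1 + j13.5 → |·| ≈ 13.537, ∠ ≈ 85.76°
|G| = 625 · 4.4342 / (13.537) ≈ 204.73
Gain = 20 log₁₀(204.73) ≈ 46.22 dB
∠G = (76.97°) − (85.76°) = -8.79°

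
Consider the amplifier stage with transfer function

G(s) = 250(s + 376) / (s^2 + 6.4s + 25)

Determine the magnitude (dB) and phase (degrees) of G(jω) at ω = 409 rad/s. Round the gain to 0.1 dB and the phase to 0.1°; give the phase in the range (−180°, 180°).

At s = jω = j409:
zero (s+376): 376 + j409 → |·| = √(376²+409²) = √308657 ≈ 555.57, ∠ = arctan(409/376) ≈ 47.41°
quadratic: (j409)² + 6.4·j409 + 25 = -167256 + j2617.6 → |·| ≈ 1.6728e+05, ∠ ≈ 179.10°
|G| = 250 · 555.57 / 1.6728e+05 ≈ 0.8303
Gain = 20 log₁₀(0.8303) ≈ -1.62 dB
∠G = 47.41° − 179.10° = -131.69°

-1.6 dB, -131.7°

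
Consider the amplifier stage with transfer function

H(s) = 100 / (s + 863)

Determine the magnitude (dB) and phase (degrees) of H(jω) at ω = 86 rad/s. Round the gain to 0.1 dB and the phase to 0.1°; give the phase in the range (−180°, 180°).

At s = jω = j86:
pole (s+863): 863 + j86 → |·| = √(863²+86²) = √752165 ≈ 867.27, ∠ = arctan(86/863) ≈ 5.69°
|H| = 100 / 867.27 ≈ 0.1153
Gain = 20 log₁₀(0.1153) ≈ -18.76 dB
∠H = 0.00° − 5.69° = -5.69°

-18.8 dB, -5.7°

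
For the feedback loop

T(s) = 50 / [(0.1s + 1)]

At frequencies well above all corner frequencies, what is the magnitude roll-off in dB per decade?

Each pole contributes −20 dB/decade at high frequency; each zero contributes +20 dB/decade.
Net: 0 zero(s) − 1 pole(s) → -20 dB/decade.

-20 dB/decade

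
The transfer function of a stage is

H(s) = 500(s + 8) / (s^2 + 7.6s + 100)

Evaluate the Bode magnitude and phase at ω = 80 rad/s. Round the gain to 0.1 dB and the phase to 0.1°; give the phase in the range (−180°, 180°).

16.1 dB, -90.2°

At s = jω = j80:
zero (s+8): 8 + j80 → |·| = √(8²+80²) = √6464 ≈ 80.399, ∠ = arctan(80/8) ≈ 84.29°
quadratic: (j80)² + 7.6·j80 + 100 = -6300 + j608 → |·| ≈ 6329.3, ∠ ≈ 174.49°
|H| = 500 · 80.399 / 6329.3 ≈ 6.3513
Gain = 20 log₁₀(6.3513) ≈ 16.06 dB
∠H = 84.29° − 174.49° = -90.20°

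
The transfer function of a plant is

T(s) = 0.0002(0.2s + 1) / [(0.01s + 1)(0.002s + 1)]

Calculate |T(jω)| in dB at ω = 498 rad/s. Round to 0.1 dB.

At ω = 498 rad/s:
zero (1 + j498·0.2) = 1 + j99.6 → |·| ≈ 99.605, ∠ ≈ 89.42°
pole (1 + j498·0.01) = 1 + j4.98 → |·| ≈ 5.0794, ∠ ≈ 78.65°
pole (1 + j498·0.002) = 1 + j0.996 → |·| ≈ 1.4114, ∠ ≈ 44.89°
|T| = 0.0002 · 99.605 / (5.0794 · 1.4114) ≈ 0.0027787
Gain = 20 log₁₀(0.0027787) ≈ -51.12 dB

-51.1 dB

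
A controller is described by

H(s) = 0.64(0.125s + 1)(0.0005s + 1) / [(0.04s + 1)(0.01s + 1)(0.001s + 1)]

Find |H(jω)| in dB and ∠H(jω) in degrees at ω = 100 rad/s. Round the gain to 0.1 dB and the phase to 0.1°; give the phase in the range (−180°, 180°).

2.7 dB, -38.4°

At ω = 100 rad/s:
zero (1 + j100·0.125) = 1 + j12.5 → |·| ≈ 12.54, ∠ ≈ 85.43°
zero (1 + j100·0.0005) = 1 + j0.05 → |·| ≈ 1.0012, ∠ ≈ 2.86°
pole (1 + j100·0.04) = 1 + j4 → |·| ≈ 4.1231, ∠ ≈ 75.96°
pole (1 + j100·0.01) = 1 + j1 → |·| ≈ 1.4142, ∠ ≈ 45.00°
pole (1 + j100·0.001) = 1 + j0.1 → |·| ≈ 1.005, ∠ ≈ 5.71°
|H| = 0.64 · 12.54 · 1.0012 / (4.1231 · 1.4142 · 1.005) ≈ 1.3712
Gain = 20 log₁₀(1.3712) ≈ 2.74 dB
∠H = (85.43° + 2.86°) − (75.96° + 45.00° + 5.71°) = -38.38°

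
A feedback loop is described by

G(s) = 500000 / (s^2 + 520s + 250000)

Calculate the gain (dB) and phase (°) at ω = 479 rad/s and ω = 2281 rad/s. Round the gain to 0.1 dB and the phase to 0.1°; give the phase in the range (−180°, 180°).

ω = 479: 6.0 dB, -85.3°; ω = 2281: -20.2 dB, -166.5°

At s = jω = j479:
quadratic: (j479)² + 520·j479 + 250000 = 20559 + j249080 → |·| ≈ 2.4993e+05, ∠ ≈ 85.28°
|G| = 500000 / 2.4993e+05 ≈ 2.0006
Gain = 20 log₁₀(2.0006) ≈ 6.02 dB
∠G = 0.00° − 85.28° = -85.28°

At s = jω = j2281:
quadratic: (j2281)² + 520·j2281 + 250000 = -4952961 + j1186120 → |·| ≈ 5.093e+06, ∠ ≈ 166.53°
|G| = 500000 / 5.093e+06 ≈ 0.098174
Gain = 20 log₁₀(0.098174) ≈ -20.16 dB
∠G = 0.00° − 166.53° = -166.53°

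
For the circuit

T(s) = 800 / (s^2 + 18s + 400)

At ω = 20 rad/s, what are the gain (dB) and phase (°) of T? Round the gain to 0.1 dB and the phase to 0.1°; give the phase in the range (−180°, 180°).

6.9 dB, -90.0°

At s = jω = j20:
quadratic: (j20)² + 18·j20 + 400 = 0 + j360 → |·| ≈ 360, ∠ ≈ 90.00°
|T| = 800 / 360 ≈ 2.2222
Gain = 20 log₁₀(2.2222) ≈ 6.94 dB
∠T = 0.00° − 90.00° = -90.00°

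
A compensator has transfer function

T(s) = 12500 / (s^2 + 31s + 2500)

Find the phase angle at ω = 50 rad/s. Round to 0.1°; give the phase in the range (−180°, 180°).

-90.0°

At s = jω = j50:
quadratic: (j50)² + 31·j50 + 2500 = 0 + j1550 → |·| ≈ 1550, ∠ ≈ 90.00°
∠T = 0.00° − 90.00° = -90.00°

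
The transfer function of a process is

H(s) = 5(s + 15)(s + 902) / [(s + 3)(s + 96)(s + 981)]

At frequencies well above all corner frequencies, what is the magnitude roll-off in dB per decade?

Each pole contributes −20 dB/decade at high frequency; each zero contributes +20 dB/decade.
Net: 2 zero(s) − 3 pole(s) → -20 dB/decade.

-20 dB/decade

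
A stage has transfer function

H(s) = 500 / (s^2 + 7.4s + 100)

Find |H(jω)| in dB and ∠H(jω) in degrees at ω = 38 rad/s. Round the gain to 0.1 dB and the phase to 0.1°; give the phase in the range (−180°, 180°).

At s = jω = j38:
quadratic: (j38)² + 7.4·j38 + 100 = -1344 + j281.2 → |·| ≈ 1373.1, ∠ ≈ 168.18°
|H| = 500 / 1373.1 ≈ 0.36414
Gain = 20 log₁₀(0.36414) ≈ -8.77 dB
∠H = 0.00° − 168.18° = -168.18°

-8.8 dB, -168.2°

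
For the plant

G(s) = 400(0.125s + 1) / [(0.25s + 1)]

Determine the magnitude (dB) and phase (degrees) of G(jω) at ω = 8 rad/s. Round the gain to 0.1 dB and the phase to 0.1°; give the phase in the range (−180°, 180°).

48.1 dB, -18.4°

At ω = 8 rad/s:
zero (1 + j8·0.125) = 1 + j1 → |·| ≈ 1.4142, ∠ ≈ 45.00°
pole (1 + j8·0.25) = 1 + j2 → |·| ≈ 2.2361, ∠ ≈ 63.43°
|G| = 400 · 1.4142 / (2.2361) ≈ 252.98
Gain = 20 log₁₀(252.98) ≈ 48.06 dB
∠G = (45.00°) − (63.43°) = -18.43°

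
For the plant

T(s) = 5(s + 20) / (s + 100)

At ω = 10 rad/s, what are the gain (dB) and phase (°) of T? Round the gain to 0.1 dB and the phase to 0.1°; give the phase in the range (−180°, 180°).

0.9 dB, 20.9°

At s = jω = j10:
zero (s+20): 20 + j10 → |·| = √(20²+10²) = √500 ≈ 22.361, ∠ = arctan(10/20) ≈ 26.57°
pole (s+100): 100 + j10 → |·| = √(100²+10²) = √10100 ≈ 100.5, ∠ = arctan(10/100) ≈ 5.71°
|T| = 5 · 22.361 / 100.5 ≈ 1.1125
Gain = 20 log₁₀(1.1125) ≈ 0.93 dB
∠T = 26.57° − 5.71° = 20.86°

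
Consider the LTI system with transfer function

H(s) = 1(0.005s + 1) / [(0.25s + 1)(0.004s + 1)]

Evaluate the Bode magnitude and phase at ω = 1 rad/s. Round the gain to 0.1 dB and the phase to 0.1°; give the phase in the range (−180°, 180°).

At ω = 1 rad/s:
zero (1 + j1·0.005) = 1 + j0.005 → |·| ≈ 1, ∠ ≈ 0.29°
pole (1 + j1·0.25) = 1 + j0.25 → |·| ≈ 1.0308, ∠ ≈ 14.04°
pole (1 + j1·0.004) = 1 + j0.004 → |·| ≈ 1, ∠ ≈ 0.23°
|H| = 1 · 1 / (1.0308 · 1) ≈ 0.97012
Gain = 20 log₁₀(0.97012) ≈ -0.26 dB
∠H = (0.29°) − (14.04° + 0.23°) = -13.98°

-0.3 dB, -14.0°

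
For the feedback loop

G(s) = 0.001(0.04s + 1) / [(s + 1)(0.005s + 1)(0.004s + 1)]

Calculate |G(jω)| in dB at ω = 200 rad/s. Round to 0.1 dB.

-93.1 dB

At ω = 200 rad/s:
zero (1 + j200·0.04) = 1 + j8 → |·| ≈ 8.0623, ∠ ≈ 82.87°
pole (1 + j200·1) = 1 + j200 → |·| ≈ 200, ∠ ≈ 89.71°
pole (1 + j200·0.005) = 1 + j1 → |·| ≈ 1.4142, ∠ ≈ 45.00°
pole (1 + j200·0.004) = 1 + j0.8 → |·| ≈ 1.2806, ∠ ≈ 38.66°
|G| = 0.001 · 8.0623 / (200 · 1.4142 · 1.2806) ≈ 2.2259e-05
Gain = 20 log₁₀(2.2259e-05) ≈ -93.05 dB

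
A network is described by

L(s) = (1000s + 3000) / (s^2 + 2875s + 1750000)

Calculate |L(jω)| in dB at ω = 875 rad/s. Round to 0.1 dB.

-9.8 dB

Substitute s = j875:
Numerator: 1000(j875) + 3000 = 3000 + j875000
Denominator: (j875)^2 + 2875(j875) + 1750000 = 984375 + j2515625
|N| = √(3000² + 875000²) ≈ 8.7501e+05, ∠N ≈ 89.80°
|D| = √(984375² + 2515625²) ≈ 2.7014e+06, ∠D ≈ 68.63°
|L| = 8.7501e+05 / 2.7014e+06 ≈ 0.32391
Gain = 20 log₁₀(0.32391) ≈ -9.79 dB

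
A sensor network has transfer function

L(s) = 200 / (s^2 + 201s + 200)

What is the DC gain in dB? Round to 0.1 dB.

0.0 dB

L(0) = 200 / 200 = 1
20 log₁₀(1) ≈ 0.00 dB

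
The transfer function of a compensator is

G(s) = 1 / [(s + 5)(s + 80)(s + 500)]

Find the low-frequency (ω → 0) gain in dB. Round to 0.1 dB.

G(0) = 1 / (5·80·500) = 5e-06
20 log₁₀(5e-06) ≈ -106.02 dB

-106.0 dB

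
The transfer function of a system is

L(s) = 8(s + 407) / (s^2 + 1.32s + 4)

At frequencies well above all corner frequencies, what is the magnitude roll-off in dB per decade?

Each pole contributes −20 dB/decade at high frequency; each zero contributes +20 dB/decade.
Net: 1 zero(s) − 2 pole(s) → -20 dB/decade.

-20 dB/decade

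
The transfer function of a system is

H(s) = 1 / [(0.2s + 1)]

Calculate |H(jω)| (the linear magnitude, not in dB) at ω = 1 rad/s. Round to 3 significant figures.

0.981

At ω = 1 rad/s:
pole (1 + j1·0.2) = 1 + j0.2 → |·| ≈ 1.0198, ∠ ≈ 11.31°
|H| = 1 · 1 / (1.0198) ≈ 0.98058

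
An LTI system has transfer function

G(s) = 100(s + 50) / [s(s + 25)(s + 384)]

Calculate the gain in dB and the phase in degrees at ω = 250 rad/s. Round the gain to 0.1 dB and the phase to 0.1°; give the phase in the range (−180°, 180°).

At s = jω = j250:
zero (s+50): 50 + j250 → |·| = √(50²+250²) = √65000 ≈ 254.95, ∠ = arctan(250/50) ≈ 78.69°
pole (s+25): 25 + j250 → |·| = √(25²+250²) = √63125 ≈ 251.25, ∠ = arctan(250/25) ≈ 84.29°
pole (s+384): 384 + j250 → |·| = √(384²+250²) = √209956 ≈ 458.21, ∠ = arctan(250/384) ≈ 33.07°
pole at origin: |s| = 250, ∠ = 90.00° (in denominator)
|G| = 100 · 254.95 / 2.8781e+07 ≈ 0.00088583
Gain = 20 log₁₀(0.00088583) ≈ -61.05 dB
∠G = 78.69° − 207.36° = -128.67°

-61.1 dB, -128.7°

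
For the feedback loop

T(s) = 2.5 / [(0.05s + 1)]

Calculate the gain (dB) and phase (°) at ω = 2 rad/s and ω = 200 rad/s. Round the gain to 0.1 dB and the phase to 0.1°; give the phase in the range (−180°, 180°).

At ω = 2 rad/s:
pole (1 + j2·0.05) = 1 + j0.1 → |·| ≈ 1.005, ∠ ≈ 5.71°
|T| = 2.5 · 1 / (1.005) ≈ 2.4876
Gain = 20 log₁₀(2.4876) ≈ 7.92 dB
∠T = (0°) − (5.71°) = -5.71°

At ω = 200 rad/s:
pole (1 + j200·0.05) = 1 + j10 → |·| ≈ 10.05, ∠ ≈ 84.29°
|T| = 2.5 · 1 / (10.05) ≈ 0.24876
Gain = 20 log₁₀(0.24876) ≈ -12.08 dB
∠T = (0°) − (84.29°) = -84.29°

ω = 2: 7.9 dB, -5.7°; ω = 200: -12.1 dB, -84.3°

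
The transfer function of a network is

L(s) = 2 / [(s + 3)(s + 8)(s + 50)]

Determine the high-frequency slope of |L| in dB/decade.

Each pole contributes −20 dB/decade at high frequency; each zero contributes +20 dB/decade.
Net: 0 zero(s) − 3 pole(s) → -60 dB/decade.

-60 dB/decade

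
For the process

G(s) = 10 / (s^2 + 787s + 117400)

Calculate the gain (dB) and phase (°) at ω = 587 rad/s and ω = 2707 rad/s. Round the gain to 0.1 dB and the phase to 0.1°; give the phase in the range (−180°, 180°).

Substitute s = j587:
Numerator: 10 = 10 + j0
Denominator: (j587)^2 + 787(j587) + 117400 = -227169 + j461969
|N| = √(10² + 0²) ≈ 10, ∠N ≈ 0.00°
|D| = √(227169² + 461969²) ≈ 5.148e+05, ∠D ≈ 116.19°
|G| = 10 / 5.148e+05 ≈ 1.9425e-05
Gain = 20 log₁₀(1.9425e-05) ≈ -94.23 dB
∠G = 0.00° − 116.19° = -116.19°

Substitute s = j2707:
Numerator: 10 = 10 + j0
Denominator: (j2707)^2 + 787(j2707) + 117400 = -7210449 + j2130409
|N| = √(10² + 0²) ≈ 10, ∠N ≈ 0.00°
|D| = √(7210449² + 2130409²) ≈ 7.5186e+06, ∠D ≈ 163.54°
|G| = 10 / 7.5186e+06 ≈ 1.33e-06
Gain = 20 log₁₀(1.33e-06) ≈ -117.52 dB
∠G = 0.00° − 163.54° = -163.54°

ω = 587: -94.2 dB, -116.2°; ω = 2707: -117.5 dB, -163.5°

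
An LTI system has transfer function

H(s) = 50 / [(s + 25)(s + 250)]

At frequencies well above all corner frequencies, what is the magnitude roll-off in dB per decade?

-40 dB/decade

Each pole contributes −20 dB/decade at high frequency; each zero contributes +20 dB/decade.
Net: 0 zero(s) − 2 pole(s) → -40 dB/decade.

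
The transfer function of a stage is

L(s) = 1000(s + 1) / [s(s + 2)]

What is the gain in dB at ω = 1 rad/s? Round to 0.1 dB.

56.0 dB

At s = jω = j1:
zero (s+1): 1 + j1 → |·| = √(1²+1²) = √2 ≈ 1.4142, ∠ = arctan(1/1) ≈ 45.00°
pole (s+2): 2 + j1 → |·| = √(2²+1²) = √5 ≈ 2.2361, ∠ = arctan(1/2) ≈ 26.57°
pole at origin: |s| = 1, ∠ = 90.00° (in denominator)
|L| = 1000 · 1.4142 / 2.2361 ≈ 632.44
Gain = 20 log₁₀(632.44) ≈ 56.02 dB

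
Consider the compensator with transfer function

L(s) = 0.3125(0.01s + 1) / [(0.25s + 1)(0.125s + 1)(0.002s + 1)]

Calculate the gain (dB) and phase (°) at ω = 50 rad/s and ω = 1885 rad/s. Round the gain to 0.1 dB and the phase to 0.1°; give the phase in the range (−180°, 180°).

ω = 50: -47.2 dB, -145.5°; ω = 1885: -97.3 dB, -167.8°

At ω = 50 rad/s:
zero (1 + j50·0.01) = 1 + j0.5 → |·| ≈ 1.118, ∠ ≈ 26.57°
pole (1 + j50·0.25) = 1 + j12.5 → |·| ≈ 12.54, ∠ ≈ 85.43°
pole (1 + j50·0.125) = 1 + j6.25 → |·| ≈ 6.3295, ∠ ≈ 80.91°
pole (1 + j50·0.002) = 1 + j0.1 → |·| ≈ 1.005, ∠ ≈ 5.71°
|L| = 0.3125 · 1.118 / (12.54 · 6.3295 · 1.005) ≈ 0.0043798
Gain = 20 log₁₀(0.0043798) ≈ -47.17 dB
∠L = (26.57°) − (85.43° + 80.91° + 5.71°) = -145.48°

At ω = 1885 rad/s:
zero (1 + j1885·0.01) = 1 + j18.85 → |·| ≈ 18.877, ∠ ≈ 86.96°
pole (1 + j1885·0.25) = 1 + j471.25 → |·| ≈ 471.25, ∠ ≈ 89.88°
pole (1 + j1885·0.125) = 1 + j235.625 → |·| ≈ 235.63, ∠ ≈ 89.76°
pole (1 + j1885·0.002) = 1 + j3.77 → |·| ≈ 3.9004, ∠ ≈ 75.14°
|L| = 0.3125 · 18.877 / (471.25 · 235.63 · 3.9004) ≈ 1.362e-05
Gain = 20 log₁₀(1.362e-05) ≈ -97.32 dB
∠L = (86.96°) − (89.88° + 89.76° + 75.14°) = -167.82°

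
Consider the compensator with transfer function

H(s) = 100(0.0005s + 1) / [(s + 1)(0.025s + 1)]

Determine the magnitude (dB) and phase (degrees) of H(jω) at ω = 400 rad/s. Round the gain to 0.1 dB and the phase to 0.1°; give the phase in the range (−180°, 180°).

-31.9 dB, -162.8°

At ω = 400 rad/s:
zero (1 + j400·0.0005) = 1 + j0.2 → |·| ≈ 1.0198, ∠ ≈ 11.31°
pole (1 + j400·1) = 1 + j400 → |·| ≈ 400, ∠ ≈ 89.86°
pole (1 + j400·0.025) = 1 + j10 → |·| ≈ 10.05, ∠ ≈ 84.29°
|H| = 100 · 1.0198 / (400 · 10.05) ≈ 0.025368
Gain = 20 log₁₀(0.025368) ≈ -31.91 dB
∠H = (11.31°) − (89.86° + 84.29°) = -162.84°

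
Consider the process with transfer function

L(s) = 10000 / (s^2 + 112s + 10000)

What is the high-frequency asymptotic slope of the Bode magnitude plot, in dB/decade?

Each pole contributes −20 dB/decade at high frequency; each zero contributes +20 dB/decade.
Net: 0 zero(s) − 2 pole(s) → -40 dB/decade.

-40 dB/decade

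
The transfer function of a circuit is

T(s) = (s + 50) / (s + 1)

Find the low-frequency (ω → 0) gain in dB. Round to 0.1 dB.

34.0 dB

T(0) = 50 / 1 = 50
20 log₁₀(50) ≈ 33.98 dB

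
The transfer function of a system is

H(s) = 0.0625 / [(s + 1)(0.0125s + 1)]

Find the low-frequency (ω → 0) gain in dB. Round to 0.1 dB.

-24.1 dB

H(0) = 0.0625 · 1 / 1 = 0.0625
20 log₁₀(0.0625) ≈ -24.08 dB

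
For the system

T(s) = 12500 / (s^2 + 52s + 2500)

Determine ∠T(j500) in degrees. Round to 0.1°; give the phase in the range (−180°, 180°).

At s = jω = j500:
quadratic: (j500)² + 52·j500 + 2500 = -247500 + j26000 → |·| ≈ 2.4886e+05, ∠ ≈ 174.00°
∠T = 0.00° − 174.00° = -174.00°

-174.0°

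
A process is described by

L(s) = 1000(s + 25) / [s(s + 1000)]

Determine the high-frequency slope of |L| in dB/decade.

-20 dB/decade

Each pole contributes −20 dB/decade at high frequency; each zero contributes +20 dB/decade.
Net: 1 zero(s) − 2 pole(s) → -20 dB/decade.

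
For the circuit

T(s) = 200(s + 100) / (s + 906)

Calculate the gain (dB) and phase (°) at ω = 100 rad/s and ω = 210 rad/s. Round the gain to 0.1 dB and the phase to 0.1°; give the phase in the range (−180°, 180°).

ω = 100: 29.8 dB, 38.7°; ω = 210: 34.0 dB, 51.5°

At s = jω = j100:
zero (s+100): 100 + j100 → |·| = √(100²+100²) = √20000 ≈ 141.42, ∠ = arctan(100/100) ≈ 45.00°
pole (s+906): 906 + j100 → |·| = √(906²+100²) = √830836 ≈ 911.5, ∠ = arctan(100/906) ≈ 6.30°
|T| = 200 · 141.42 / 911.5 ≈ 31.03
Gain = 20 log₁₀(31.03) ≈ 29.84 dB
∠T = 45.00° − 6.30° = 38.70°

At s = jω = j210:
zero (s+100): 100 + j210 → |·| = √(100²+210²) = √54100 ≈ 232.59, ∠ = arctan(210/100) ≈ 64.54°
pole (s+906): 906 + j210 → |·| = √(906²+210²) = √864936 ≈ 930.02, ∠ = arctan(210/906) ≈ 13.05°
|T| = 200 · 232.59 / 930.02 ≈ 50.018
Gain = 20 log₁₀(50.018) ≈ 33.98 dB
∠T = 64.54° − 13.05° = 51.49°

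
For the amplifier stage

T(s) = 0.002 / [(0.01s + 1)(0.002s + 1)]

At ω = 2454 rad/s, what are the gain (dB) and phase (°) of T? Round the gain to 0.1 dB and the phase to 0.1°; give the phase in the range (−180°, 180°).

At ω = 2454 rad/s:
pole (1 + j2454·0.01) = 1 + j24.54 → |·| ≈ 24.56, ∠ ≈ 87.67°
pole (1 + j2454·0.002) = 1 + j4.908 → |·| ≈ 5.0088, ∠ ≈ 78.48°
|T| = 0.002 · 1 / (24.56 · 5.0088) ≈ 1.6258e-05
Gain = 20 log₁₀(1.6258e-05) ≈ -95.78 dB
∠T = (0°) − (87.67° + 78.48°) = -166.15°

-95.8 dB, -166.2°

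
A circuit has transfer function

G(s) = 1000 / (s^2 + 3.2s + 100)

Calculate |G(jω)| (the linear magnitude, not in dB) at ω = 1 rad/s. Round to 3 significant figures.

10.1

At s = jω = j1:
quadratic: (j1)² + 3.2·j1 + 100 = 99 + j3.2 → |·| ≈ 99.052, ∠ ≈ 1.85°
|G| = 1000 / 99.052 ≈ 10.096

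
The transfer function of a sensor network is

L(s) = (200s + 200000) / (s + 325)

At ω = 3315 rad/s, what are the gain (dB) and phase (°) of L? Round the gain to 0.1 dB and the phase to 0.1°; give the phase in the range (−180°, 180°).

46.4 dB, -11.2°

Substitute s = j3315:
Numerator: 200(j3315) + 200000 = 200000 + j663000
Denominator: (j3315) + 325 = 325 + j3315
|N| = √(200000² + 663000²) ≈ 6.9251e+05, ∠N ≈ 73.21°
|D| = √(325² + 3315²) ≈ 3330.9, ∠D ≈ 84.40°
|L| = 6.9251e+05 / 3330.9 ≈ 207.9
Gain = 20 log₁₀(207.9) ≈ 46.36 dB
∠L = 73.21° − 84.40° = -11.19°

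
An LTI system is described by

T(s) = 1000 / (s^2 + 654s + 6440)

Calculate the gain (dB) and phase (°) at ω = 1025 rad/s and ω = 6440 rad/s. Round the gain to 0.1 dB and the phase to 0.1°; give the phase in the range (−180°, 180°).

Substitute s = j1025:
Numerator: 1000 = 1000 + j0
Denominator: (j1025)^2 + 654(j1025) + 6440 = -1044185 + j670350
|N| = √(1000² + 0²) ≈ 1000, ∠N ≈ 0.00°
|D| = √(1044185² + 670350²) ≈ 1.2408e+06, ∠D ≈ 147.30°
|T| = 1000 / 1.2408e+06 ≈ 0.00080593
Gain = 20 log₁₀(0.00080593) ≈ -61.87 dB
∠T = 0.00° − 147.30° = -147.30°

Substitute s = j6440:
Numerator: 1000 = 1000 + j0
Denominator: (j6440)^2 + 654(j6440) + 6440 = -41467160 + j4211760
|N| = √(1000² + 0²) ≈ 1000, ∠N ≈ 0.00°
|D| = √(41467160² + 4211760²) ≈ 4.1681e+07, ∠D ≈ 174.20°
|T| = 1000 / 4.1681e+07 ≈ 2.3992e-05
Gain = 20 log₁₀(2.3992e-05) ≈ -92.40 dB
∠T = 0.00° − 174.20° = -174.20°

ω = 1025: -61.9 dB, -147.3°; ω = 6440: -92.4 dB, -174.2°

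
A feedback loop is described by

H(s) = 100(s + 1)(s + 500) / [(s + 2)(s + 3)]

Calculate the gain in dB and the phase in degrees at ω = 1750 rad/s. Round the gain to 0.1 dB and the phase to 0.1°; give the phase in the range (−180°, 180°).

At s = jω = j1750:
zero (s+1): 1 + j1750 → |·| = √(1²+1750²) = √3062501 ≈ 1750, ∠ = arctan(1750/1) ≈ 89.97°
zero (s+500): 500 + j1750 → |·| = √(500²+1750²) = √3312500 ≈ 1820, ∠ = arctan(1750/500) ≈ 74.05°
pole (s+2): 2 + j1750 → |·| = √(2²+1750²) = √3062504 ≈ 1750, ∠ = arctan(1750/2) ≈ 89.93°
pole (s+3): 3 + j1750 → |·| = √(3²+1750²) = √3062509 ≈ 1750, ∠ = arctan(1750/3) ≈ 89.90°
|H| = 100 · 3.185e+06 / 3.0625e+06 ≈ 104
Gain = 20 log₁₀(104) ≈ 40.34 dB
∠H = 164.02° − 179.83° = -15.81°

40.3 dB, -15.8°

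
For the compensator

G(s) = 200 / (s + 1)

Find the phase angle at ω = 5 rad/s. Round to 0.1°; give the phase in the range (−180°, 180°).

-78.7°

At s = jω = j5:
pole (s+1): 1 + j5 → |·| = √(1²+5²) = √26 ≈ 5.099, ∠ = arctan(5/1) ≈ 78.69°
∠G = 0.00° − 78.69° = -78.69°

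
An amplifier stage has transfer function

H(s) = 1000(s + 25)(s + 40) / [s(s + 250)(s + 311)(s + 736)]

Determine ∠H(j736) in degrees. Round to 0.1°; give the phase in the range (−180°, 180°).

-98.4°

At s = jω = j736:
zero (s+25): 25 + j736 → |·| = √(25²+736²) = √542321 ≈ 736.42, ∠ = arctan(736/25) ≈ 88.05°
zero (s+40): 40 + j736 → |·| = √(40²+736²) = √543296 ≈ 737.09, ∠ = arctan(736/40) ≈ 86.89°
pole (s+250): 250 + j736 → |·| = √(250²+736²) = √604196 ≈ 777.3, ∠ = arctan(736/250) ≈ 71.24°
pole (s+311): 311 + j736 → |·| = √(311²+736²) = √638417 ≈ 799.01, ∠ = arctan(736/311) ≈ 67.09°
pole (s+736): 736 + j736 → |·| = √(736²+736²) = √1083392 ≈ 1040.9, ∠ = arctan(736/736) ≈ 45.00°
pole at origin: |s| = 736, ∠ = 90.00° (in denominator)
∠H = 174.94° − 273.33° = -98.39°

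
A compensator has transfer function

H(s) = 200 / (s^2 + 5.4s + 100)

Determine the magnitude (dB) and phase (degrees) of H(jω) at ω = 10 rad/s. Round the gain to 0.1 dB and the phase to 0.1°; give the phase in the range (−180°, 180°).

At s = jω = j10:
quadratic: (j10)² + 5.4·j10 + 100 = 0 + j54 → |·| ≈ 54, ∠ ≈ 90.00°
|H| = 200 / 54 ≈ 3.7037
Gain = 20 log₁₀(3.7037) ≈ 11.37 dB
∠H = 0.00° − 90.00° = -90.00°

11.4 dB, -90.0°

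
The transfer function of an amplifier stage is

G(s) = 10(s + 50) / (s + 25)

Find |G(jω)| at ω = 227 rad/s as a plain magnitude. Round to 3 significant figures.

10.2

At s = jω = j227:
zero (s+50): 50 + j227 → |·| = √(50²+227²) = √54029 ≈ 232.44, ∠ = arctan(227/50) ≈ 77.58°
pole (s+25): 25 + j227 → |·| = √(25²+227²) = √52154 ≈ 228.37, ∠ = arctan(227/25) ≈ 83.72°
|G| = 10 · 232.44 / 228.37 ≈ 10.178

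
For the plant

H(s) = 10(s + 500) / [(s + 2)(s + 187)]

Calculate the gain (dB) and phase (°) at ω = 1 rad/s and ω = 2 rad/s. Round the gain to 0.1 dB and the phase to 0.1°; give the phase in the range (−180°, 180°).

ω = 1: 21.6 dB, -26.8°; ω = 2: 19.5 dB, -45.4°

At s = jω = j1:
zero (s+500): 500 + j1 → |·| = √(500²+1²) = √250001 ≈ 500, ∠ = arctan(1/500) ≈ 0.11°
pole (s+2): 2 + j1 → |·| = √(2²+1²) = √5 ≈ 2.2361, ∠ = arctan(1/2) ≈ 26.57°
pole (s+187): 187 + j1 → |·| = √(187²+1²) = √34970 ≈ 187, ∠ = arctan(1/187) ≈ 0.31°
|H| = 10 · 500 / 418.15 ≈ 11.957
Gain = 20 log₁₀(11.957) ≈ 21.55 dB
∠H = 0.11° − 26.88° = -26.77°

At s = jω = j2:
zero (s+500): 500 + j2 → |·| = √(500²+2²) = √250004 ≈ 500, ∠ = arctan(2/500) ≈ 0.23°
pole (s+2): 2 + j2 → |·| = √(2²+2²) = √8 ≈ 2.8284, ∠ = arctan(2/2) ≈ 45.00°
pole (s+187): 187 + j2 → |·| = √(187²+2²) = √34973 ≈ 187.01, ∠ = arctan(2/187) ≈ 0.61°
|H| = 10 · 500 / 528.94 ≈ 9.4529
Gain = 20 log₁₀(9.4529) ≈ 19.51 dB
∠H = 0.23° − 45.61° = -45.38°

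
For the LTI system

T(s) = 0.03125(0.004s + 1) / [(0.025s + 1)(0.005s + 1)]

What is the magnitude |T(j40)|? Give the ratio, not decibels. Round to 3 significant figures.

0.0219

At ω = 40 rad/s:
zero (1 + j40·0.004) = 1 + j0.16 → |·| ≈ 1.0127, ∠ ≈ 9.09°
pole (1 + j40·0.025) = 1 + j1 → |·| ≈ 1.4142, ∠ ≈ 45.00°
pole (1 + j40·0.005) = 1 + j0.2 → |·| ≈ 1.0198, ∠ ≈ 11.31°
|T| = 0.03125 · 1.0127 / (1.4142 · 1.0198) ≈ 0.021943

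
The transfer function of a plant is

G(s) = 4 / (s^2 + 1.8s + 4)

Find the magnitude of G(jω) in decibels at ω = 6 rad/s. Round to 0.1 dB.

At s = jω = j6:
quadratic: (j6)² + 1.8·j6 + 4 = -32 + j10.8 → |·| ≈ 33.773, ∠ ≈ 161.35°
|G| = 4 / 33.773 ≈ 0.11844
Gain = 20 log₁₀(0.11844) ≈ -18.53 dB

-18.5 dB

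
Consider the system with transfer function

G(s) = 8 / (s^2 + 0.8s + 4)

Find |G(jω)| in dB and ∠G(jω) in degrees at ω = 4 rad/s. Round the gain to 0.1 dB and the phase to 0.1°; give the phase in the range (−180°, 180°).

-3.8 dB, -165.1°

At s = jω = j4:
quadratic: (j4)² + 0.8·j4 + 4 = -12 + j3.2 → |·| ≈ 12.419, ∠ ≈ 165.07°
|G| = 8 / 12.419 ≈ 0.64417
Gain = 20 log₁₀(0.64417) ≈ -3.82 dB
∠G = 0.00° − 165.07° = -165.07°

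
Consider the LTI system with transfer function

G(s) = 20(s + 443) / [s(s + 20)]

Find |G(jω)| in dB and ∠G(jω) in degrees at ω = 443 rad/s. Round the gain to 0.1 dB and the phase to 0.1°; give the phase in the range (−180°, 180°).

-23.9 dB, -132.4°

At s = jω = j443:
zero (s+443): 443 + j443 → |·| = √(443²+443²) = √392498 ≈ 626.5, ∠ = arctan(443/443) ≈ 45.00°
pole (s+20): 20 + j443 → |·| = √(20²+443²) = √196649 ≈ 443.45, ∠ = arctan(443/20) ≈ 87.42°
pole at origin: |s| = 443, ∠ = 90.00° (in denominator)
|G| = 20 · 626.5 / 1.9645e+05 ≈ 0.063782
Gain = 20 log₁₀(0.063782) ≈ -23.91 dB
∠G = 45.00° − 177.42° = -132.42°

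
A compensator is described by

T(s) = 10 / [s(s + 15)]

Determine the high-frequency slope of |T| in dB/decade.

-40 dB/decade

Each pole contributes −20 dB/decade at high frequency; each zero contributes +20 dB/decade.
Net: 0 zero(s) − 2 pole(s) → -40 dB/decade.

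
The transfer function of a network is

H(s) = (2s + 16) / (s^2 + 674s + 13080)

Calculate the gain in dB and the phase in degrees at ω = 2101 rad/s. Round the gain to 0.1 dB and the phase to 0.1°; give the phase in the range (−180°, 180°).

-60.8 dB, -72.4°

Substitute s = j2101:
Numerator: 2(j2101) + 16 = 16 + j4202
Denominator: (j2101)^2 + 674(j2101) + 13080 = -4401121 + j1416074
|N| = √(16² + 4202²) ≈ 4202, ∠N ≈ 89.78°
|D| = √(4401121² + 1416074²) ≈ 4.6233e+06, ∠D ≈ 162.16°
|H| = 4202 / 4.6233e+06 ≈ 0.00090887
Gain = 20 log₁₀(0.00090887) ≈ -60.83 dB
∠H = 89.78° − 162.16° = -72.38°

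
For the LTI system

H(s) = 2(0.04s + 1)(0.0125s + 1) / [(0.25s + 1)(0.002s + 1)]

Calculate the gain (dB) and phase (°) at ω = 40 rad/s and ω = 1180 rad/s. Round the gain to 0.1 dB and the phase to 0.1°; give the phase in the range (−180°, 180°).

ω = 40: -7.6 dB, -4.3°; ω = 1180: 5.3 dB, 18.1°

At ω = 40 rad/s:
zero (1 + j40·0.04) = 1 + j1.6 → |·| ≈ 1.8868, ∠ ≈ 57.99°
zero (1 + j40·0.0125) = 1 + j0.5 → |·| ≈ 1.118, ∠ ≈ 26.57°
pole (1 + j40·0.25) = 1 + j10 → |·| ≈ 10.05, ∠ ≈ 84.29°
pole (1 + j40·0.002) = 1 + j0.08 → |·| ≈ 1.0032, ∠ ≈ 4.57°
|H| = 2 · 1.8868 · 1.118 / (10.05 · 1.0032) ≈ 0.41845
Gain = 20 log₁₀(0.41845) ≈ -7.57 dB
∠H = (57.99° + 26.57°) − (84.29° + 4.57°) = -4.30°

At ω = 1180 rad/s:
zero (1 + j1180·0.04) = 1 + j47.2 → |·| ≈ 47.211, ∠ ≈ 88.79°
zero (1 + j1180·0.0125) = 1 + j14.75 → |·| ≈ 14.784, ∠ ≈ 86.12°
pole (1 + j1180·0.25) = 1 + j295 → |·| ≈ 295, ∠ ≈ 89.81°
pole (1 + j1180·0.002) = 1 + j2.36 → |·| ≈ 2.5631, ∠ ≈ 67.04°
|H| = 2 · 47.211 · 14.784 / (295 · 2.5631) ≈ 1.8462
Gain = 20 log₁₀(1.8462) ≈ 5.33 dB
∠H = (88.79° + 86.12°) − (89.81° + 67.04°) = 18.06°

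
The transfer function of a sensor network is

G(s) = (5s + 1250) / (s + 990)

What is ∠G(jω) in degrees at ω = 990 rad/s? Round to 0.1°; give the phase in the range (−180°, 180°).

Substitute s = j990:
Numerator: 5(j990) + 1250 = 1250 + j4950
Denominator: (j990) + 990 = 990 + j990
|N| = √(1250² + 4950²) ≈ 5105.4, ∠N ≈ 75.83°
|D| = √(990² + 990²) ≈ 1400.1, ∠D ≈ 45.00°
∠G = 75.83° − 45.00° = 30.83°

30.8°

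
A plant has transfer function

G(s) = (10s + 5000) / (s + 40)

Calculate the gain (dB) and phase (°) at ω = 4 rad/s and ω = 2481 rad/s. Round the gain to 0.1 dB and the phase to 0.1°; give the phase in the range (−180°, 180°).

Substitute s = j4:
Numerator: 10(j4) + 5000 = 5000 + j40
Denominator: (j4) + 40 = 40 + j4
|N| = √(5000² + 40²) ≈ 5000.2, ∠N ≈ 0.46°
|D| = √(40² + 4²) ≈ 40.2, ∠D ≈ 5.71°
|G| = 5000.2 / 40.2 ≈ 124.38
Gain = 20 log₁₀(124.38) ≈ 41.90 dB
∠G = 0.46° − 5.71° = -5.25°

Substitute s = j2481:
Numerator: 10(j2481) + 5000 = 5000 + j24810
Denominator: (j2481) + 40 = 40 + j2481
|N| = √(5000² + 24810²) ≈ 25309, ∠N ≈ 78.61°
|D| = √(40² + 2481²) ≈ 2481.3, ∠D ≈ 89.08°
|G| = 25309 / 2481.3 ≈ 10.2
Gain = 20 log₁₀(10.2) ≈ 20.17 dB
∠G = 78.61° − 89.08° = -10.47°

ω = 4: 41.9 dB, -5.3°; ω = 2481: 20.2 dB, -10.5°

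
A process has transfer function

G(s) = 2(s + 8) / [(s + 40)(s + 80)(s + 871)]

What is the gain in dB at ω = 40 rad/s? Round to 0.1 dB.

-94.7 dB

At s = jω = j40:
zero (s+8): 8 + j40 → |·| = √(8²+40²) = √1664 ≈ 40.792, ∠ = arctan(40/8) ≈ 78.69°
pole (s+40): 40 + j40 → |·| = √(40²+40²) = √3200 ≈ 56.569, ∠ = arctan(40/40) ≈ 45.00°
pole (s+80): 80 + j40 → |·| = √(80²+40²) = √8000 ≈ 89.443, ∠ = arctan(40/80) ≈ 26.57°
pole (s+871): 871 + j40 → |·| = √(871²+40²) = √760241 ≈ 871.92, ∠ = arctan(40/871) ≈ 2.63°
|G| = 2 · 40.792 / 4.4117e+06 ≈ 1.8493e-05
Gain = 20 log₁₀(1.8493e-05) ≈ -94.66 dB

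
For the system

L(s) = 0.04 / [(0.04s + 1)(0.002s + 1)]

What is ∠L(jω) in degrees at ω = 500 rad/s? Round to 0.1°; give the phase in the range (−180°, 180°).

-132.1°

At ω = 500 rad/s:
pole (1 + j500·0.04) = 1 + j20 → |·| ≈ 20.025, ∠ ≈ 87.14°
pole (1 + j500·0.002) = 1 + j1 → |·| ≈ 1.4142, ∠ ≈ 45.00°
∠L = (0°) − (87.14° + 45.00°) = -132.14°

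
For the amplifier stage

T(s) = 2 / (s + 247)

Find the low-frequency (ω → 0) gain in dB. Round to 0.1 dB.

T(0) = 2 / 247 ≈ 0.0080972
20 log₁₀(0.0080972) ≈ -41.83 dB

-41.8 dB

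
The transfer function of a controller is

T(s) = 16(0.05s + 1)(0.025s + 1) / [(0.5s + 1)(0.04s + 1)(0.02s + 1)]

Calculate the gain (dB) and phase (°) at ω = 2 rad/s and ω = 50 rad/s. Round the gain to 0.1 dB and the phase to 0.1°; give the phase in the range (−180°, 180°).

ω = 2: 21.1 dB, -43.3°; ω = 50: -1.2 dB, -76.6°

At ω = 2 rad/s:
zero (1 + j2·0.05) = 1 + j0.1 → |·| ≈ 1.005, ∠ ≈ 5.71°
zero (1 + j2·0.025) = 1 + j0.05 → |·| ≈ 1.0012, ∠ ≈ 2.86°
pole (1 + j2·0.5) = 1 + j1 → |·| ≈ 1.4142, ∠ ≈ 45.00°
pole (1 + j2·0.04) = 1 + j0.08 → |·| ≈ 1.0032, ∠ ≈ 4.57°
pole (1 + j2·0.02) = 1 + j0.04 → |·| ≈ 1.0008, ∠ ≈ 2.29°
|T| = 16 · 1.005 · 1.0012 / (1.4142 · 1.0032 · 1.0008) ≈ 11.339
Gain = 20 log₁₀(11.339) ≈ 21.09 dB
∠T = (5.71° + 2.86°) − (45.00° + 4.57° + 2.29°) = -43.29°

At ω = 50 rad/s:
zero (1 + j50·0.05) = 1 + j2.5 → |·| ≈ 2.6926, ∠ ≈ 68.20°
zero (1 + j50·0.025) = 1 + j1.25 → |·| ≈ 1.6008, ∠ ≈ 51.34°
pole (1 + j50·0.5) = 1 + j25 → |·| ≈ 25.02, ∠ ≈ 87.71°
pole (1 + j50·0.04) = 1 + j2 → |·| ≈ 2.2361, ∠ ≈ 63.43°
pole (1 + j50·0.02) = 1 + j1 → |·| ≈ 1.4142, ∠ ≈ 45.00°
|T| = 16 · 2.6926 · 1.6008 / (25.02 · 2.2361 · 1.4142) ≈ 0.87164
Gain = 20 log₁₀(0.87164) ≈ -1.19 dB
∠T = (68.20° + 51.34°) − (87.71° + 63.43° + 45.00°) = -76.60°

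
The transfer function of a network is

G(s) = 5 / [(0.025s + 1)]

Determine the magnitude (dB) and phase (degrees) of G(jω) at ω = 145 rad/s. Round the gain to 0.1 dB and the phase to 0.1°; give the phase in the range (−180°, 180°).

At ω = 145 rad/s:
pole (1 + j145·0.025) = 1 + j3.625 → |·| ≈ 3.7604, ∠ ≈ 74.58°
|G| = 5 · 1 / (3.7604) ≈ 1.3296
Gain = 20 log₁₀(1.3296) ≈ 2.47 dB
∠G = (0°) − (74.58°) = -74.58°

2.5 dB, -74.6°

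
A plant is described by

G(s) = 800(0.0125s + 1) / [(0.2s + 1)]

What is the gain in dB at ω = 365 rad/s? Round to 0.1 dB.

At ω = 365 rad/s:
zero (1 + j365·0.0125) = 1 + j4.5625 → |·| ≈ 4.6708, ∠ ≈ 77.64°
pole (1 + j365·0.2) = 1 + j73 → |·| ≈ 73.007, ∠ ≈ 89.22°
|G| = 800 · 4.6708 / (73.007) ≈ 51.182
Gain = 20 log₁₀(51.182) ≈ 34.18 dB

34.2 dB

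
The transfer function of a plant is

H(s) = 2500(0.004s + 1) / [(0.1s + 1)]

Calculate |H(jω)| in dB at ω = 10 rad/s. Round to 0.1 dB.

65.0 dB

At ω = 10 rad/s:
zero (1 + j10·0.004) = 1 + j0.04 → |·| ≈ 1.0008, ∠ ≈ 2.29°
pole (1 + j10·0.1) = 1 + j1 → |·| ≈ 1.4142, ∠ ≈ 45.00°
|H| = 2500 · 1.0008 / (1.4142) ≈ 1769.2
Gain = 20 log₁₀(1769.2) ≈ 64.96 dB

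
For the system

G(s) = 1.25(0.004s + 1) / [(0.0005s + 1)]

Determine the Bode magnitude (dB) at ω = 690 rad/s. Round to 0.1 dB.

At ω = 690 rad/s:
zero (1 + j690·0.004) = 1 + j2.76 → |·| ≈ 2.9356, ∠ ≈ 70.08°
pole (1 + j690·0.0005) = 1 + j0.345 → |·| ≈ 1.0578, ∠ ≈ 19.03°
|G| = 1.25 · 2.9356 / (1.0578) ≈ 3.469
Gain = 20 log₁₀(3.469) ≈ 10.80 dB

10.8 dB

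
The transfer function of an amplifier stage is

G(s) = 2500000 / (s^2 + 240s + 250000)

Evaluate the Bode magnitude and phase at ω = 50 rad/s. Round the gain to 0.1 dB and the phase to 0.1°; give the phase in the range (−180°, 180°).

At s = jω = j50:
quadratic: (j50)² + 240·j50 + 250000 = 247500 + j12000 → |·| ≈ 2.4779e+05, ∠ ≈ 2.78°
|G| = 2500000 / 2.4779e+05 ≈ 10.089
Gain = 20 log₁₀(10.089) ≈ 20.08 dB
∠G = 0.00° − 2.78° = -2.78°

20.1 dB, -2.8°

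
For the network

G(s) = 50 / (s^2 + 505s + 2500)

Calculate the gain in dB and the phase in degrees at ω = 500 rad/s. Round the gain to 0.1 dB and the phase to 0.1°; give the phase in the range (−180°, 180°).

Substitute s = j500:
Numerator: 50 = 50 + j0
Denominator: (j500)^2 + 505(j500) + 2500 = -247500 + j252500
|N| = √(50² + 0²) ≈ 50, ∠N ≈ 0.00°
|D| = √(247500² + 252500²) ≈ 3.5357e+05, ∠D ≈ 134.43°
|G| = 50 / 3.5357e+05 ≈ 0.00014141
Gain = 20 log₁₀(0.00014141) ≈ -76.99 dB
∠G = 0.00° − 134.43° = -134.43°

-77.0 dB, -134.4°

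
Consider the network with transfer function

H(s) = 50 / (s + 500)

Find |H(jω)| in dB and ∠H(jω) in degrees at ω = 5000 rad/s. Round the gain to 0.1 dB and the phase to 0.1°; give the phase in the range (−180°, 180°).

At s = jω = j5000:
pole (s+500): 500 + j5000 → |·| = √(500²+5000²) = √25250000 ≈ 5024.9, ∠ = arctan(5000/500) ≈ 84.29°
|H| = 50 / 5024.9 ≈ 0.0099504
Gain = 20 log₁₀(0.0099504) ≈ -40.04 dB
∠H = 0.00° − 84.29° = -84.29°

-40.0 dB, -84.3°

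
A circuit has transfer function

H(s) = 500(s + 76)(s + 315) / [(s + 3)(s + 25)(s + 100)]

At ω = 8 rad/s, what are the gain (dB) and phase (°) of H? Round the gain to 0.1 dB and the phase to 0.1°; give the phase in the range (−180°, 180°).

At s = jω = j8:
zero (s+76): 76 + j8 → |·| = √(76²+8²) = √5840 ≈ 76.42, ∠ = arctan(8/76) ≈ 6.01°
zero (s+315): 315 + j8 → |·| = √(315²+8²) = √99289 ≈ 315.1, ∠ = arctan(8/315) ≈ 1.45°
pole (s+3): 3 + j8 → |·| = √(3²+8²) = √73 ≈ 8.544, ∠ = arctan(8/3) ≈ 69.44°
pole (s+25): 25 + j8 → |·| = √(25²+8²) = √689 ≈ 26.249, ∠ = arctan(8/25) ≈ 17.74°
pole (s+100): 100 + j8 → |·| = √(100²+8²) = √10064 ≈ 100.32, ∠ = arctan(8/100) ≈ 4.57°
|H| = 500 · 24080 / 22499 ≈ 535.13
Gain = 20 log₁₀(535.13) ≈ 54.57 dB
∠H = 7.46° − 91.75° = -84.29°

54.6 dB, -84.3°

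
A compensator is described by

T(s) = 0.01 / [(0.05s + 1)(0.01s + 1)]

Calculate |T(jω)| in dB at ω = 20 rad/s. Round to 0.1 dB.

At ω = 20 rad/s:
pole (1 + j20·0.05) = 1 + j1 → |·| ≈ 1.4142, ∠ ≈ 45.00°
pole (1 + j20·0.01) = 1 + j0.2 → |·| ≈ 1.0198, ∠ ≈ 11.31°
|T| = 0.01 · 1 / (1.4142 · 1.0198) ≈ 0.0069338
Gain = 20 log₁₀(0.0069338) ≈ -43.18 dB

-43.2 dB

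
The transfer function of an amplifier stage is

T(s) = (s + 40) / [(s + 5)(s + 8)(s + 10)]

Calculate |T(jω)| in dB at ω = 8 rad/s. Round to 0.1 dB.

At s = jω = j8:
zero (s+40): 40 + j8 → |·| = √(40²+8²) = √1664 ≈ 40.792, ∠ = arctan(8/40) ≈ 11.31°
pole (s+5): 5 + j8 → |·| = √(5²+8²) = √89 ≈ 9.434, ∠ = arctan(8/5) ≈ 57.99°
pole (s+8): 8 + j8 → |·| = √(8²+8²) = √128 ≈ 11.314, ∠ = arctan(8/8) ≈ 45.00°
pole (s+10): 10 + j8 → |·| = √(10²+8²) = √164 ≈ 12.806, ∠ = arctan(8/10) ≈ 38.66°
|T| = 1 · 40.792 / 1366.9 ≈ 0.029843
Gain = 20 log₁₀(0.029843) ≈ -30.50 dB

-30.5 dB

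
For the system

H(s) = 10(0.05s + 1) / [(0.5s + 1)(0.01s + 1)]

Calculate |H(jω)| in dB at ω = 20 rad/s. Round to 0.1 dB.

At ω = 20 rad/s:
zero (1 + j20·0.05) = 1 + j1 → |·| ≈ 1.4142, ∠ ≈ 45.00°
pole (1 + j20·0.5) = 1 + j10 → |·| ≈ 10.05, ∠ ≈ 84.29°
pole (1 + j20·0.01) = 1 + j0.2 → |·| ≈ 1.0198, ∠ ≈ 11.31°
|H| = 10 · 1.4142 / (10.05 · 1.0198) ≈ 1.3798
Gain = 20 log₁₀(1.3798) ≈ 2.80 dB

2.8 dB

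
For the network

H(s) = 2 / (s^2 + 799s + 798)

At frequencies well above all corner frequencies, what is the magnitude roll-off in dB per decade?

Each pole contributes −20 dB/decade at high frequency; each zero contributes +20 dB/decade.
Net: 0 zero(s) − 2 pole(s) → -40 dB/decade.

-40 dB/decade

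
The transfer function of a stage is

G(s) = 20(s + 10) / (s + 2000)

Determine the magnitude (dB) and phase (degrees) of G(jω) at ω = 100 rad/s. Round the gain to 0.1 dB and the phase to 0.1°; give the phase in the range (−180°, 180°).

0.0 dB, 81.4°

At s = jω = j100:
zero (s+10): 10 + j100 → |·| = √(10²+100²) = √10100 ≈ 100.5, ∠ = arctan(100/10) ≈ 84.29°
pole (s+2000): 2000 + j100 → |·| = √(2000²+100²) = √4010000 ≈ 2002.5, ∠ = arctan(100/2000) ≈ 2.86°
|G| = 20 · 100.5 / 2002.5 ≈ 1.0037
Gain = 20 log₁₀(1.0037) ≈ 0.03 dB
∠G = 84.29° − 2.86° = 81.43°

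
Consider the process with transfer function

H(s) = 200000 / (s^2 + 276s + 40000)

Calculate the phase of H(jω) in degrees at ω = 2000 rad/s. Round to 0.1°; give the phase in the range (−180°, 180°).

At s = jω = j2000:
quadratic: (j2000)² + 276·j2000 + 40000 = -3960000 + j552000 → |·| ≈ 3.9983e+06, ∠ ≈ 172.06°
∠H = 0.00° − 172.06° = -172.06°

-172.1°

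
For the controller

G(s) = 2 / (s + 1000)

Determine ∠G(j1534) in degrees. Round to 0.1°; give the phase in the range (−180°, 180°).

Substitute s = j1534:
Numerator: 2 = 2 + j0
Denominator: (j1534) + 1000 = 1000 + j1534
|N| = √(2² + 0²) ≈ 2, ∠N ≈ 0.00°
|D| = √(1000² + 1534²) ≈ 1831.2, ∠D ≈ 56.90°
∠G = 0.00° − 56.90° = -56.90°

-56.9°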